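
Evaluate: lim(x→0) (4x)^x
This is an exponential indeterminate form.

For exponential indeterminate forms, take the natural log:
  Let L = lim(x→0) (4x)^x
  Then ln(L) = lim(x→0) [exponent × ln(base)]
  Evaluate using L'Hôpital or standard limits, then exponentiate.
  L = 1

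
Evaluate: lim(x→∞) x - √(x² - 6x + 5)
This is an ∞-∞ indeterminate form.

Combine fractions or rationalize to convert ∞-∞ to 0/0 form:
  lim(x→∞) x - √(x² - 6x + 5) = 3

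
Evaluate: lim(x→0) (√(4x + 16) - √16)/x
This is a standard limit.

Factor or rationalize the expression:
  lim(x→0) (√(4x + 16) - √16)/x = 1/2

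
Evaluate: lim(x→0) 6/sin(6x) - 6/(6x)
This is an ∞-∞ indeterminate form.

Combine fractions or rationalize to convert ∞-∞ to 0/0 form:
  lim(x→0) 6/sin(6x) - 6/(6x) = 0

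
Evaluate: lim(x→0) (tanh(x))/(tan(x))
This is a 0/0 indeterminate form.

Apply L'Hôpital's rule: differentiate numerator and denominator separately.
  f(x) = tanh(x)   ⇒   f'(x) = 1 - tanh(x)^2
  g(x) = tan(x)   ⇒   g'(x) = tan(x)^2 + 1
  lim(x→0) f'(x)/g'(x) = lim(x→0) (1 - tanh(x)^2)/(tan(x)^2 + 1)
  = 1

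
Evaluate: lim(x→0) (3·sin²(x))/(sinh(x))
This is a 0/0 indeterminate form.

Apply L'Hôpital's rule: differentiate numerator and denominator separately.
  f(x) = 3·sin(x)^2   ⇒   f'(x) = 6·sin(x)·cos(x)
  g(x) = sinh(x)   ⇒   g'(x) = cosh(x)
  lim(x→0) f'(x)/g'(x) = lim(x→0) (6·sin(x)·cos(x))/(cosh(x))
  = 0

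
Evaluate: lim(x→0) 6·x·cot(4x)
This is a 0·∞ indeterminate form.

Rewrite 0·∞ as a quotient (0/0 or ∞/∞ form), then apply L'Hôpital's rule:
  lim(x→0) 6·x·cot(4x) = 3/2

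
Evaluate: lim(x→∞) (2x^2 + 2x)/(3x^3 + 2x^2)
This is an ∞/∞ indeterminate form.

Apply L'Hôpital's rule: differentiate numerator and denominator separately.
  f(x) = 2·x^2 + 2·x   ⇒   f'(x) = 4·x + 2
  g(x) = 3·x^3 + 2·x^2   ⇒   g'(x) = 9·x^2 + 4·x
  lim(x→∞) f'(x)/g'(x) = lim(x→∞) (4·x + 2)/(9·x^2 + 4·x)
  = 0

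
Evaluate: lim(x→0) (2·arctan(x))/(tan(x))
This is a 0/0 indeterminate form.

Apply L'Hôpital's rule: differentiate numerator and denominator separately.
  f(x) = 2·atan(x)   ⇒   f'(x) = 2/(x^2 + 1)
  g(x) = tan(x)   ⇒   g'(x) = tan(x)^2 + 1
  lim(x→0) f'(x)/g'(x) = lim(x→0) (2/(x^2 + 1))/(tan(x)^2 + 1)
  = 2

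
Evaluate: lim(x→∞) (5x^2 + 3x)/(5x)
This is an ∞/∞ indeterminate form.

Apply L'Hôpital's rule: differentiate numerator and denominator separately.
  f(x) = 5·x^2 + 3·x   ⇒   f'(x) = 10·x + 3
  g(x) = 5·x   ⇒   g'(x) = 5
  lim(x→∞) f'(x)/g'(x) = lim(x→∞) (10·x + 3)/(5)
  = ∞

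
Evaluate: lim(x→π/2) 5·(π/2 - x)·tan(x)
This is a 0·∞ indeterminate form.

Rewrite 0·∞ as a quotient (0/0 or ∞/∞ form), then apply L'Hôpital's rule:
  lim(x→π/2) 5·(π/2 - x)·tan(x) = 5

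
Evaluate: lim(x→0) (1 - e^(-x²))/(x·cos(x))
This is a 0/0 indeterminate form.

Apply L'Hôpital's rule: differentiate numerator and denominator separately.
  f(x) = 1 - e^(-x^2)   ⇒   f'(x) = 2·x·e^(-x^2)
  g(x) = x·cos(x)   ⇒   g'(x) = -x·sin(x) + cos(x)
  lim(x→0) f'(x)/g'(x) = lim(x→0) (2·x·e^(-x^2))/(-x·sin(x) + cos(x))
  = 0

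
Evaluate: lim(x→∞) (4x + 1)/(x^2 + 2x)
This is an ∞/∞ indeterminate form.

Apply L'Hôpital's rule: differentiate numerator and denominator separately.
  f(x) = 4·x + 1   ⇒   f'(x) = 4
  g(x) = x^2 + 2·x   ⇒   g'(x) = 2·x + 2
  lim(x→∞) f'(x)/g'(x) = lim(x→∞) (4)/(2·x + 2)
  = 0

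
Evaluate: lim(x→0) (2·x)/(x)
This is a 0/0 indeterminate form.

Apply L'Hôpital's rule: differentiate numerator and denominator separately.
  f(x) = 2·x   ⇒   f'(x) = 2
  g(x) = x   ⇒   g'(x) = 1
  lim(x→0) f'(x)/g'(x) = lim(x→0) (2)/(1)
  = 2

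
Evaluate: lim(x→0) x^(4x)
This is an exponential indeterminate form.

For exponential indeterminate forms, take the natural log:
  Let L = lim(x→0) x^(4x)
  Then ln(L) = lim(x→0) [exponent × ln(base)]
  Evaluate using L'Hôpital or standard limits, then exponentiate.
  L = 1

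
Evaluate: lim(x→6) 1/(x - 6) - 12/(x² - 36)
This is an ∞-∞ indeterminate form.

Combine fractions or rationalize to convert ∞-∞ to 0/0 form:
  lim(x→6) 1/(x - 6) - 12/(x² - 36) = 1/12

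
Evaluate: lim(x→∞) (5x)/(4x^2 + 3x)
This is an ∞/∞ indeterminate form.

Apply L'Hôpital's rule: differentiate numerator and denominator separately.
  f(x) = 5·x   ⇒   f'(x) = 5
  g(x) = 4·x^2 + 3·x   ⇒   g'(x) = 8·x + 3
  lim(x→∞) f'(x)/g'(x) = lim(x→∞) (5)/(8·x + 3)
  = 0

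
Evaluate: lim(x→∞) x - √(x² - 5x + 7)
This is an ∞-∞ indeterminate form.

Combine fractions or rationalize to convert ∞-∞ to 0/0 form:
  lim(x→∞) x - √(x² - 5x + 7) = 5/2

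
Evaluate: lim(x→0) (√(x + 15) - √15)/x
This is a standard limit.

Factor or rationalize the expression:
  lim(x→0) (√(x + 15) - √15)/x = sqrt(15)/30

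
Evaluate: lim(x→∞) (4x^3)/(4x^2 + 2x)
This is an ∞/∞ indeterminate form.

Apply L'Hôpital's rule: differentiate numerator and denominator separately.
  f(x) = 4·x^3   ⇒   f'(x) = 12·x^2
  g(x) = 4·x^2 + 2·x   ⇒   g'(x) = 8·x + 2
  lim(x→∞) f'(x)/g'(x) = lim(x→∞) (12·x^2)/(8·x + 2)
  = ∞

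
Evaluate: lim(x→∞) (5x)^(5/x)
This is an exponential indeterminate form.

For exponential indeterminate forms, take the natural log:
  Let L = lim(x→∞) (5x)^(5/x)
  Then ln(L) = lim(x→∞) [exponent × ln(base)]
  Evaluate using L'Hôpital or standard limits, then exponentiate.
  L = 1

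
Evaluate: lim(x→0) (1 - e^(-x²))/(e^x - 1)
This is a 0/0 indeterminate form.

Apply L'Hôpital's rule: differentiate numerator and denominator separately.
  f(x) = 1 - e^(-x^2)   ⇒   f'(x) = 2·x·e^(-x^2)
  g(x) = e^(x) - 1   ⇒   g'(x) = e^(x)
  lim(x→0) f'(x)/g'(x) = lim(x→0) (2·x·e^(-x^2))/(e^(x))
  = 0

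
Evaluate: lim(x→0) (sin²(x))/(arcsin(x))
This is a 0/0 indeterminate form.

Apply L'Hôpital's rule: differentiate numerator and denominator separately.
  f(x) = sin(x)^2   ⇒   f'(x) = 2·sin(x)·cos(x)
  g(x) = asin(x)   ⇒   g'(x) = 1/sqrt(1 - x^2)
  lim(x→0) f'(x)/g'(x) = lim(x→0) (2·sin(x)·cos(x))/(1/sqrt(1 - x^2))
  = 0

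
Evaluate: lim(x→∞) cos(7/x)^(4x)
This is an exponential indeterminate form.

For exponential indeterminate forms, take the natural log:
  Let L = lim(x→∞) cos(7/x)^(4x)
  Then ln(L) = lim(x→∞) [exponent × ln(base)]
  Evaluate using L'Hôpital or standard limits, then exponentiate.
  L = 1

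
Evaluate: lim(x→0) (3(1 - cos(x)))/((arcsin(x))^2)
This is a 0/0 indeterminate form.

Apply L'Hôpital's rule: differentiate numerator and denominator separately.
  f(x) = 3 - 3·cos(x)   ⇒   f'(x) = 3·sin(x)
  g(x) = asin(x)^2   ⇒   g'(x) = 2·asin(x)/sqrt(1 - x^2)
  lim(x→0) f'(x)/g'(x) = lim(x→0) (3·sin(x))/(2·asin(x)/sqrt(1 - x^2))
  = 3/2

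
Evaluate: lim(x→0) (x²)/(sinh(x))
This is a 0/0 indeterminate form.

Apply L'Hôpital's rule: differentiate numerator and denominator separately.
  f(x) = x^2   ⇒   f'(x) = 2·x
  g(x) = sinh(x)   ⇒   g'(x) = cosh(x)
  lim(x→0) f'(x)/g'(x) = lim(x→0) (2·x)/(cosh(x))
  = 0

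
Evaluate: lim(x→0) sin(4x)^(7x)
This is an exponential indeterminate form.

For exponential indeterminate forms, take the natural log:
  Let L = lim(x→0) sin(4x)^(7x)
  Then ln(L) = lim(x→0) [exponent × ln(base)]
  Evaluate using L'Hôpital or standard limits, then exponentiate.
  L = 1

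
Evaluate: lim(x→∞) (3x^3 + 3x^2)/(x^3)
This is an ∞/∞ indeterminate form.

Apply L'Hôpital's rule: differentiate numerator and denominator separately.
  f(x) = 3·x^3 + 3·x^2   ⇒   f'(x) = 9·x^2 + 6·x
  g(x) = x^3   ⇒   g'(x) = 3·x^2
  lim(x→∞) f'(x)/g'(x) = lim(x→∞) (9·x^2 + 6·x)/(3·x^2)
  = 3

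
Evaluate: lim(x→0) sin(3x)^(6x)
This is an exponential indeterminate form.

For exponential indeterminate forms, take the natural log:
  Let L = lim(x→0) sin(3x)^(6x)
  Then ln(L) = lim(x→0) [exponent × ln(base)]
  Evaluate using L'Hôpital or standard limits, then exponentiate.
  L = 1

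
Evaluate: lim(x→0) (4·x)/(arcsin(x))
This is a 0/0 indeterminate form.

Apply L'Hôpital's rule: differentiate numerator and denominator separately.
  f(x) = 4·x   ⇒   f'(x) = 4
  g(x) = asin(x)   ⇒   g'(x) = 1/sqrt(1 - x^2)
  lim(x→0) f'(x)/g'(x) = lim(x→0) (4)/(1/sqrt(1 - x^2))
  = 4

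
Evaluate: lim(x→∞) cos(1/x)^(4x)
This is an exponential indeterminate form.

For exponential indeterminate forms, take the natural log:
  Let L = lim(x→∞) cos(1/x)^(4x)
  Then ln(L) = lim(x→∞) [exponent × ln(base)]
  Evaluate using L'Hôpital or standard limits, then exponentiate.
  L = 1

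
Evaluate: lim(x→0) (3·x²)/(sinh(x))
This is a 0/0 indeterminate form.

Apply L'Hôpital's rule: differentiate numerator and denominator separately.
  f(x) = 3·x^2   ⇒   f'(x) = 6·x
  g(x) = sinh(x)   ⇒   g'(x) = cosh(x)
  lim(x→0) f'(x)/g'(x) = lim(x→0) (6·x)/(cosh(x))
  = 0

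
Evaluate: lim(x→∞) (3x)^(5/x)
This is an exponential indeterminate form.

For exponential indeterminate forms, take the natural log:
  Let L = lim(x→∞) (3x)^(5/x)
  Then ln(L) = lim(x→∞) [exponent × ln(base)]
  Evaluate using L'Hôpital or standard limits, then exponentiate.
  L = 1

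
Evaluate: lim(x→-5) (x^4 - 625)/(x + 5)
This is a standard limit.

Factor or rationalize the expression:
  lim(x→-5) (x^4 - 625)/(x + 5) = -500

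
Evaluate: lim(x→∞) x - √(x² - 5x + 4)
This is an ∞-∞ indeterminate form.

Combine fractions or rationalize to convert ∞-∞ to 0/0 form:
  lim(x→∞) x - √(x² - 5x + 4) = 5/2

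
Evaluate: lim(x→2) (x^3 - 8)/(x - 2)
This is a standard limit.

Factor or rationalize the expression:
  lim(x→2) (x^3 - 8)/(x - 2) = 12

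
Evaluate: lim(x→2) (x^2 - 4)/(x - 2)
This is a standard limit.

Factor or rationalize the expression:
  lim(x→2) (x^2 - 4)/(x - 2) = 4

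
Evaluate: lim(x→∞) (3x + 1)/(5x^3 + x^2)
This is an ∞/∞ indeterminate form.

Apply L'Hôpital's rule: differentiate numerator and denominator separately.
  f(x) = 3·x + 1   ⇒   f'(x) = 3
  g(x) = 5·x^3 + x^2   ⇒   g'(x) = 15·x^2 + 2·x
  lim(x→∞) f'(x)/g'(x) = lim(x→∞) (3)/(15·x^2 + 2·x)
  = 0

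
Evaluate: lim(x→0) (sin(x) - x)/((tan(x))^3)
This is a 0/0 indeterminate form.

Apply L'Hôpital's rule: differentiate numerator and denominator separately.
  f(x) = -x + sin(x)   ⇒   f'(x) = cos(x) - 1
  g(x) = tan(x)^3   ⇒   g'(x) = (3·tan(x)^2 + 3)·tan(x)^2
  lim(x→0) f'(x)/g'(x) = lim(x→0) (cos(x) - 1)/((3·tan(x)^2 + 3)·tan(x)^2)
  = -1/6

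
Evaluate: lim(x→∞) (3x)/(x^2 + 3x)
This is an ∞/∞ indeterminate form.

Apply L'Hôpital's rule: differentiate numerator and denominator separately.
  f(x) = 3·x   ⇒   f'(x) = 3
  g(x) = x^2 + 3·x   ⇒   g'(x) = 2·x + 3
  lim(x→∞) f'(x)/g'(x) = lim(x→∞) (3)/(2·x + 3)
  = 0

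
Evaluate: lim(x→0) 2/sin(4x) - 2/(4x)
This is an ∞-∞ indeterminate form.

Combine fractions or rationalize to convert ∞-∞ to 0/0 form:
  lim(x→0) 2/sin(4x) - 2/(4x) = 0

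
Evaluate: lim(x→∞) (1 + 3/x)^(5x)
This is an exponential indeterminate form.

For exponential indeterminate forms, take the natural log:
  Let L = lim(x→∞) (1 + 3/x)^(5x)
  Then ln(L) = lim(x→∞) [exponent × ln(base)]
  Evaluate using L'Hôpital or standard limits, then exponentiate.
  L = e^(15)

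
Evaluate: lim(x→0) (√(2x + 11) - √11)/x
This is a standard limit.

Factor or rationalize the expression:
  lim(x→0) (√(2x + 11) - √11)/x = sqrt(11)/11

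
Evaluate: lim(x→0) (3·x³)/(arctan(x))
This is a 0/0 indeterminate form.

Apply L'Hôpital's rule: differentiate numerator and denominator separately.
  f(x) = 3·x^3   ⇒   f'(x) = 9·x^2
  g(x) = atan(x)   ⇒   g'(x) = 1/(x^2 + 1)
  lim(x→0) f'(x)/g'(x) = lim(x→0) (9·x^2)/(1/(x^2 + 1))
  = 0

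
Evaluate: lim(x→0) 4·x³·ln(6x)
This is a 0·∞ indeterminate form.

Rewrite 0·∞ as a quotient (0/0 or ∞/∞ form), then apply L'Hôpital's rule:
  lim(x→0) 4·x³·ln(6x) = 0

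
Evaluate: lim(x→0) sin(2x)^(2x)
This is an exponential indeterminate form.

For exponential indeterminate forms, take the natural log:
  Let L = lim(x→0) sin(2x)^(2x)
  Then ln(L) = lim(x→0) [exponent × ln(base)]
  Evaluate using L'Hôpital or standard limits, then exponentiate.
  L = 1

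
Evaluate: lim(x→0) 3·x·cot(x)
This is a 0·∞ indeterminate form.

Rewrite 0·∞ as a quotient (0/0 or ∞/∞ form), then apply L'Hôpital's rule:
  lim(x→0) 3·x·cot(x) = 3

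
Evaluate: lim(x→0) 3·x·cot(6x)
This is a 0·∞ indeterminate form.

Rewrite 0·∞ as a quotient (0/0 or ∞/∞ form), then apply L'Hôpital's rule:
  lim(x→0) 3·x·cot(6x) = 1/2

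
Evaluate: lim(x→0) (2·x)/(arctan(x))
This is a 0/0 indeterminate form.

Apply L'Hôpital's rule: differentiate numerator and denominator separately.
  f(x) = 2·x   ⇒   f'(x) = 2
  g(x) = atan(x)   ⇒   g'(x) = 1/(x^2 + 1)
  lim(x→0) f'(x)/g'(x) = lim(x→0) (2)/(1/(x^2 + 1))
  = 2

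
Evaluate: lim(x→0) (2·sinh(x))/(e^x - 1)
This is a 0/0 indeterminate form.

Apply L'Hôpital's rule: differentiate numerator and denominator separately.
  f(x) = 2·sinh(x)   ⇒   f'(x) = 2·cosh(x)
  g(x) = e^(x) - 1   ⇒   g'(x) = e^(x)
  lim(x→0) f'(x)/g'(x) = lim(x→0) (2·cosh(x))/(e^(x))
  = 2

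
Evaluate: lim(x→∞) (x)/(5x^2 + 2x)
This is an ∞/∞ indeterminate form.

Apply L'Hôpital's rule: differentiate numerator and denominator separately.
  f(x) = x   ⇒   f'(x) = 1
  g(x) = 5·x^2 + 2·x   ⇒   g'(x) = 10·x + 2
  lim(x→∞) f'(x)/g'(x) = lim(x→∞) (1)/(10·x + 2)
  = 0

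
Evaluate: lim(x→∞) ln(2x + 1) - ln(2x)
This is an ∞-∞ indeterminate form.

Combine fractions or rationalize to convert ∞-∞ to 0/0 form:
  lim(x→∞) ln(2x + 1) - ln(2x) = 0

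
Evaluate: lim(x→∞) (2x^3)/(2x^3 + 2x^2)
This is an ∞/∞ indeterminate form.

Apply L'Hôpital's rule: differentiate numerator and denominator separately.
  f(x) = 2·x^3   ⇒   f'(x) = 6·x^2
  g(x) = 2·x^3 + 2·x^2   ⇒   g'(x) = 6·x^2 + 4·x
  lim(x→∞) f'(x)/g'(x) = lim(x→∞) (6·x^2)/(6·x^2 + 4·x)
  = 1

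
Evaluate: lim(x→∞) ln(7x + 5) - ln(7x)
This is an ∞-∞ indeterminate form.

Combine fractions or rationalize to convert ∞-∞ to 0/0 form:
  lim(x→∞) ln(7x + 5) - ln(7x) = 0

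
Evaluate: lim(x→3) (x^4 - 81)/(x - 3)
This is a standard limit.

Factor or rationalize the expression:
  lim(x→3) (x^4 - 81)/(x - 3) = 108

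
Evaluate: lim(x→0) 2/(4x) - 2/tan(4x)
This is an ∞-∞ indeterminate form.

Combine fractions or rationalize to convert ∞-∞ to 0/0 form:
  lim(x→0) 2/(4x) - 2/tan(4x) = 0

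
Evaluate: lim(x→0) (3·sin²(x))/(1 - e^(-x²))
This is a 0/0 indeterminate form.

Apply L'Hôpital's rule: differentiate numerator and denominator separately.
  f(x) = 3·sin(x)^2   ⇒   f'(x) = 6·sin(x)·cos(x)
  g(x) = 1 - e^(-x^2)   ⇒   g'(x) = 2·x·e^(-x^2)
  lim(x→0) f'(x)/g'(x) = lim(x→0) (6·sin(x)·cos(x))/(2·x·e^(-x^2))
  = 3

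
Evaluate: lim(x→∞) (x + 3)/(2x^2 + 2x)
This is an ∞/∞ indeterminate form.

Apply L'Hôpital's rule: differentiate numerator and denominator separately.
  f(x) = x + 3   ⇒   f'(x) = 1
  g(x) = 2·x^2 + 2·x   ⇒   g'(x) = 4·x + 2
  lim(x→∞) f'(x)/g'(x) = lim(x→∞) (1)/(4·x + 2)
  = 0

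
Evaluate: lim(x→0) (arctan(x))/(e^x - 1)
This is a 0/0 indeterminate form.

Apply L'Hôpital's rule: differentiate numerator and denominator separately.
  f(x) = atan(x)   ⇒   f'(x) = 1/(x^2 + 1)
  g(x) = e^(x) - 1   ⇒   g'(x) = e^(x)
  lim(x→0) f'(x)/g'(x) = lim(x→0) (1/(x^2 + 1))/(e^(x))
  = 1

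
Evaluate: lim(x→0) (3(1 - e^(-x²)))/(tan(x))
This is a 0/0 indeterminate form.

Apply L'Hôpital's rule: differentiate numerator and denominator separately.
  f(x) = 3 - 3·e^(-x^2)   ⇒   f'(x) = 6·x·e^(-x^2)
  g(x) = tan(x)   ⇒   g'(x) = tan(x)^2 + 1
  lim(x→0) f'(x)/g'(x) = lim(x→0) (6·x·e^(-x^2))/(tan(x)^2 + 1)
  = 0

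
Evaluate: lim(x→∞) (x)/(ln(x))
This is an ∞/∞ indeterminate form.

Apply L'Hôpital's rule: differentiate numerator and denominator separately.
  f(x) = x   ⇒   f'(x) = 1
  g(x) = ln(x)   ⇒   g'(x) = 1/x
  lim(x→∞) f'(x)/g'(x) = lim(x→∞) (1)/(1/x)
  = ∞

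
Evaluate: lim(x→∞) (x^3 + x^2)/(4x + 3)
This is an ∞/∞ indeterminate form.

Apply L'Hôpital's rule: differentiate numerator and denominator separately.
  f(x) = x^3 + x^2   ⇒   f'(x) = 3·x^2 + 2·x
  g(x) = 4·x + 3   ⇒   g'(x) = 4
  lim(x→∞) f'(x)/g'(x) = lim(x→∞) (3·x^2 + 2·x)/(4)
  = ∞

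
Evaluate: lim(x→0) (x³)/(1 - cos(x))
This is a 0/0 indeterminate form.

Apply L'Hôpital's rule: differentiate numerator and denominator separately.
  f(x) = x^3   ⇒   f'(x) = 3·x^2
  g(x) = 1 - cos(x)   ⇒   g'(x) = sin(x)
  lim(x→0) f'(x)/g'(x) = lim(x→0) (3·x^2)/(sin(x))
  = 0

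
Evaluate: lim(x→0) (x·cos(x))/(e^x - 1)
This is a 0/0 indeterminate form.

Apply L'Hôpital's rule: differentiate numerator and denominator separately.
  f(x) = x·cos(x)   ⇒   f'(x) = -x·sin(x) + cos(x)
  g(x) = e^(x) - 1   ⇒   g'(x) = e^(x)
  lim(x→0) f'(x)/g'(x) = lim(x→0) (-x·sin(x) + cos(x))/(e^(x))
  = 1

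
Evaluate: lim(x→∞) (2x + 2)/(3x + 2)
This is an ∞/∞ indeterminate form.

Apply L'Hôpital's rule: differentiate numerator and denominator separately.
  f(x) = 2·x + 2   ⇒   f'(x) = 2
  g(x) = 3·x + 2   ⇒   g'(x) = 3
  lim(x→∞) f'(x)/g'(x) = lim(x→∞) (2)/(3)
  = 2/3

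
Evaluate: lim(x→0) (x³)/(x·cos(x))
This is a 0/0 indeterminate form.

Apply L'Hôpital's rule: differentiate numerator and denominator separately.
  f(x) = x^3   ⇒   f'(x) = 3·x^2
  g(x) = x·cos(x)   ⇒   g'(x) = -x·sin(x) + cos(x)
  lim(x→0) f'(x)/g'(x) = lim(x→0) (3·x^2)/(-x·sin(x) + cos(x))
  = 0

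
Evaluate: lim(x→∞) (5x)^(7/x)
This is an exponential indeterminate form.

For exponential indeterminate forms, take the natural log:
  Let L = lim(x→∞) (5x)^(7/x)
  Then ln(L) = lim(x→∞) [exponent × ln(base)]
  Evaluate using L'Hôpital or standard limits, then exponentiate.
  L = 1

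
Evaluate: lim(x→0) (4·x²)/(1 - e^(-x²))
This is a 0/0 indeterminate form.

Apply L'Hôpital's rule: differentiate numerator and denominator separately.
  f(x) = 4·x^2   ⇒   f'(x) = 8·x
  g(x) = 1 - e^(-x^2)   ⇒   g'(x) = 2·x·e^(-x^2)
  lim(x→0) f'(x)/g'(x) = lim(x→0) (8·x)/(2·x·e^(-x^2))
  = 4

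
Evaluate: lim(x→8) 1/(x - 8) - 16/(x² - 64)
This is an ∞-∞ indeterminate form.

Combine fractions or rationalize to convert ∞-∞ to 0/0 form:
  lim(x→8) 1/(x - 8) - 16/(x² - 64) = 1/16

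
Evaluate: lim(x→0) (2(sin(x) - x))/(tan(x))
This is a 0/0 indeterminate form.

Apply L'Hôpital's rule: differentiate numerator and denominator separately.
  f(x) = -2·x + 2·sin(x)   ⇒   f'(x) = 2·cos(x) - 2
  g(x) = tan(x)   ⇒   g'(x) = tan(x)^2 + 1
  lim(x→0) f'(x)/g'(x) = lim(x→0) (2·cos(x) - 2)/(tan(x)^2 + 1)
  = 0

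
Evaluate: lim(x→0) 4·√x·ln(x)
This is a 0·∞ indeterminate form.

Rewrite 0·∞ as a quotient (0/0 or ∞/∞ form), then apply L'Hôpital's rule:
  lim(x→0) 4·√x·ln(x) = 0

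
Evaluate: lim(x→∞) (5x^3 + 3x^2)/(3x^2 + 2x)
This is an ∞/∞ indeterminate form.

Apply L'Hôpital's rule: differentiate numerator and denominator separately.
  f(x) = 5·x^3 + 3·x^2   ⇒   f'(x) = 15·x^2 + 6·x
  g(x) = 3·x^2 + 2·x   ⇒   g'(x) = 6·x + 2
  lim(x→∞) f'(x)/g'(x) = lim(x→∞) (15·x^2 + 6·x)/(6·x + 2)
  = ∞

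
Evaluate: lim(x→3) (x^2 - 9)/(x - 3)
This is a standard limit.

Factor or rationalize the expression:
  lim(x→3) (x^2 - 9)/(x - 3) = 6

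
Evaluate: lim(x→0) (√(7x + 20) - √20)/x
This is a standard limit.

Factor or rationalize the expression:
  lim(x→0) (√(7x + 20) - √20)/x = 7·sqrt(5)/20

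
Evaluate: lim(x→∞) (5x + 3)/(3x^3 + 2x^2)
This is an ∞/∞ indeterminate form.

Apply L'Hôpital's rule: differentiate numerator and denominator separately.
  f(x) = 5·x + 3   ⇒   f'(x) = 5
  g(x) = 3·x^3 + 2·x^2   ⇒   g'(x) = 9·x^2 + 4·x
  lim(x→∞) f'(x)/g'(x) = lim(x→∞) (5)/(9·x^2 + 4·x)
  = 0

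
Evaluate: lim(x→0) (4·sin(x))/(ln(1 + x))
This is a 0/0 indeterminate form.

Apply L'Hôpital's rule: differentiate numerator and denominator separately.
  f(x) = 4·sin(x)   ⇒   f'(x) = 4·cos(x)
  g(x) = ln(x + 1)   ⇒   g'(x) = 1/(x + 1)
  lim(x→0) f'(x)/g'(x) = lim(x→0) (4·cos(x))/(1/(x + 1))
  = 4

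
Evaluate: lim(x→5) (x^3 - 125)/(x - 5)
This is a standard limit.

Factor or rationalize the expression:
  lim(x→5) (x^3 - 125)/(x - 5) = 75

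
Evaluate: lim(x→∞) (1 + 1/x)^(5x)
This is an exponential indeterminate form.

For exponential indeterminate forms, take the natural log:
  Let L = lim(x→∞) (1 + 1/x)^(5x)
  Then ln(L) = lim(x→∞) [exponent × ln(base)]
  Evaluate using L'Hôpital or standard limits, then exponentiate.
  L = e^(5)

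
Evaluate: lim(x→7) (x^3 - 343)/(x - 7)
This is a standard limit.

Factor or rationalize the expression:
  lim(x→7) (x^3 - 343)/(x - 7) = 147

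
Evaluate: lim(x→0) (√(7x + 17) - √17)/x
This is a standard limit.

Factor or rationalize the expression:
  lim(x→0) (√(7x + 17) - √17)/x = 7·sqrt(17)/34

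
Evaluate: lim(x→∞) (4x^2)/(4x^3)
This is an ∞/∞ indeterminate form.

Apply L'Hôpital's rule: differentiate numerator and denominator separately.
  f(x) = 4·x^2   ⇒   f'(x) = 8·x
  g(x) = 4·x^3   ⇒   g'(x) = 12·x^2
  lim(x→∞) f'(x)/g'(x) = lim(x→∞) (8·x)/(12·x^2)
  = 0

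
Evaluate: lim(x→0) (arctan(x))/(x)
This is a 0/0 indeterminate form.

Apply L'Hôpital's rule: differentiate numerator and denominator separately.
  f(x) = atan(x)   ⇒   f'(x) = 1/(x^2 + 1)
  g(x) = x   ⇒   g'(x) = 1
  lim(x→0) f'(x)/g'(x) = lim(x→0) (1/(x^2 + 1))/(1)
  = 1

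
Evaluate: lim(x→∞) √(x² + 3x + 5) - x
This is an ∞-∞ indeterminate form.

Combine fractions or rationalize to convert ∞-∞ to 0/0 form:
  lim(x→∞) √(x² + 3x + 5) - x = 3/2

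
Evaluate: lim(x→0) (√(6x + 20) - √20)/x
This is a standard limit.

Factor or rationalize the expression:
  lim(x→0) (√(6x + 20) - √20)/x = 3·sqrt(5)/10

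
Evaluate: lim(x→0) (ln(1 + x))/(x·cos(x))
This is a 0/0 indeterminate form.

Apply L'Hôpital's rule: differentiate numerator and denominator separately.
  f(x) = ln(x + 1)   ⇒   f'(x) = 1/(x + 1)
  g(x) = x·cos(x)   ⇒   g'(x) = -x·sin(x) + cos(x)
  lim(x→0) f'(x)/g'(x) = lim(x→0) (1/(x + 1))/(-x·sin(x) + cos(x))
  = 1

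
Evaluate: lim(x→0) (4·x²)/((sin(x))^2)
This is a 0/0 indeterminate form.

Apply L'Hôpital's rule: differentiate numerator and denominator separately.
  f(x) = 4·x^2   ⇒   f'(x) = 8·x
  g(x) = sin(x)^2   ⇒   g'(x) = 2·sin(x)·cos(x)
  lim(x→0) f'(x)/g'(x) = lim(x→0) (8·x)/(2·sin(x)·cos(x))
  = 4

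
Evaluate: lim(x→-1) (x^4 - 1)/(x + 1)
This is a standard limit.

Factor or rationalize the expression:
  lim(x→-1) (x^4 - 1)/(x + 1) = -4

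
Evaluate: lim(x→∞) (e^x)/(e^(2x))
This is an ∞/∞ indeterminate form.

Apply L'Hôpital's rule: differentiate numerator and denominator separately.
  f(x) = e^(x)   ⇒   f'(x) = e^(x)
  g(x) = e^(2·x)   ⇒   g'(x) = 2·e^(2·x)
  lim(x→∞) f'(x)/g'(x) = lim(x→∞) (e^(x))/(2·e^(2·x))
  = 0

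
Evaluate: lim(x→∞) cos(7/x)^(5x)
This is an exponential indeterminate form.

For exponential indeterminate forms, take the natural log:
  Let L = lim(x→∞) cos(7/x)^(5x)
  Then ln(L) = lim(x→∞) [exponent × ln(base)]
  Evaluate using L'Hôpital or standard limits, then exponentiate.
  L = 1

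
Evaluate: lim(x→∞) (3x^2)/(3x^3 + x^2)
This is an ∞/∞ indeterminate form.

Apply L'Hôpital's rule: differentiate numerator and denominator separately.
  f(x) = 3·x^2   ⇒   f'(x) = 6·x
  g(x) = 3·x^3 + x^2   ⇒   g'(x) = 9·x^2 + 2·x
  lim(x→∞) f'(x)/g'(x) = lim(x→∞) (6·x)/(9·x^2 + 2·x)
  = 0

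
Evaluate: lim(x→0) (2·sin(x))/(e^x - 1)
This is a 0/0 indeterminate form.

Apply L'Hôpital's rule: differentiate numerator and denominator separately.
  f(x) = 2·sin(x)   ⇒   f'(x) = 2·cos(x)
  g(x) = e^(x) - 1   ⇒   g'(x) = e^(x)
  lim(x→0) f'(x)/g'(x) = lim(x→0) (2·cos(x))/(e^(x))
  = 2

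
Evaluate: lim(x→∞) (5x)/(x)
This is an ∞/∞ indeterminate form.

Apply L'Hôpital's rule: differentiate numerator and denominator separately.
  f(x) = 5·x   ⇒   f'(x) = 5
  g(x) = x   ⇒   g'(x) = 1
  lim(x→∞) f'(x)/g'(x) = lim(x→∞) (5)/(1)
  = 5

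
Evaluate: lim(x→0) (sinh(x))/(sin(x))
This is a 0/0 indeterminate form.

Apply L'Hôpital's rule: differentiate numerator and denominator separately.
  f(x) = sinh(x)   ⇒   f'(x) = cosh(x)
  g(x) = sin(x)   ⇒   g'(x) = cos(x)
  lim(x→0) f'(x)/g'(x) = lim(x→0) (cosh(x))/(cos(x))
  = 1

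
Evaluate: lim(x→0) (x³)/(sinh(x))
This is a 0/0 indeterminate form.

Apply L'Hôpital's rule: differentiate numerator and denominator separately.
  f(x) = x^3   ⇒   f'(x) = 3·x^2
  g(x) = sinh(x)   ⇒   g'(x) = cosh(x)
  lim(x→0) f'(x)/g'(x) = lim(x→0) (3·x^2)/(cosh(x))
  = 0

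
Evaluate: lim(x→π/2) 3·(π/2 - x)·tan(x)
This is a 0·∞ indeterminate form.

Rewrite 0·∞ as a quotient (0/0 or ∞/∞ form), then apply L'Hôpital's rule:
  lim(x→π/2) 3·(π/2 - x)·tan(x) = 3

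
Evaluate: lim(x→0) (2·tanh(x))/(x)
This is a 0/0 indeterminate form.

Apply L'Hôpital's rule: differentiate numerator and denominator separately.
  f(x) = 2·tanh(x)   ⇒   f'(x) = 2 - 2·tanh(x)^2
  g(x) = x   ⇒   g'(x) = 1
  lim(x→0) f'(x)/g'(x) = lim(x→0) (2 - 2·tanh(x)^2)/(1)
  = 2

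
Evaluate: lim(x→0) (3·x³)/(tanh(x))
This is a 0/0 indeterminate form.

Apply L'Hôpital's rule: differentiate numerator and denominator separately.
  f(x) = 3·x^3   ⇒   f'(x) = 9·x^2
  g(x) = tanh(x)   ⇒   g'(x) = 1 - tanh(x)^2
  lim(x→0) f'(x)/g'(x) = lim(x→0) (9·x^2)/(1 - tanh(x)^2)
  = 0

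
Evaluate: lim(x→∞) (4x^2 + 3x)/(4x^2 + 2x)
This is an ∞/∞ indeterminate form.

Apply L'Hôpital's rule: differentiate numerator and denominator separately.
  f(x) = 4·x^2 + 3·x   ⇒   f'(x) = 8·x + 3
  g(x) = 4·x^2 + 2·x   ⇒   g'(x) = 8·x + 2
  lim(x→∞) f'(x)/g'(x) = lim(x→∞) (8·x + 3)/(8·x + 2)
  = 1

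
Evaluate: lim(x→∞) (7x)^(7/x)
This is an exponential indeterminate form.

For exponential indeterminate forms, take the natural log:
  Let L = lim(x→∞) (7x)^(7/x)
  Then ln(L) = lim(x→∞) [exponent × ln(base)]
  Evaluate using L'Hôpital or standard limits, then exponentiate.
  L = 1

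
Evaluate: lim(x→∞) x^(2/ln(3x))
This is an exponential indeterminate form.

For exponential indeterminate forms, take the natural log:
  Let L = lim(x→∞) x^(2/ln(3x))
  Then ln(L) = lim(x→∞) [exponent × ln(base)]
  Evaluate using L'Hôpital or standard limits, then exponentiate.
  L = e²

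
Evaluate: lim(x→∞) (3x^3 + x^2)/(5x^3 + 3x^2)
This is an ∞/∞ indeterminate form.

Apply L'Hôpital's rule: differentiate numerator and denominator separately.
  f(x) = 3·x^3 + x^2   ⇒   f'(x) = 9·x^2 + 2·x
  g(x) = 5·x^3 + 3·x^2   ⇒   g'(x) = 15·x^2 + 6·x
  lim(x→∞) f'(x)/g'(x) = lim(x→∞) (9·x^2 + 2·x)/(15·x^2 + 6·x)
  = 3/5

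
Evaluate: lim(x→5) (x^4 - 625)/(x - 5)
This is a standard limit.

Factor or rationalize the expression:
  lim(x→5) (x^4 - 625)/(x - 5) = 500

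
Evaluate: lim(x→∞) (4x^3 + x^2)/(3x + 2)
This is an ∞/∞ indeterminate form.

Apply L'Hôpital's rule: differentiate numerator and denominator separately.
  f(x) = 4·x^3 + x^2   ⇒   f'(x) = 12·x^2 + 2·x
  g(x) = 3·x + 2   ⇒   g'(x) = 3
  lim(x→∞) f'(x)/g'(x) = lim(x→∞) (12·x^2 + 2·x)/(3)
  = ∞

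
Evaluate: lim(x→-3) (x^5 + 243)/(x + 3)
This is a standard limit.

Factor or rationalize the expression:
  lim(x→-3) (x^5 + 243)/(x + 3) = 405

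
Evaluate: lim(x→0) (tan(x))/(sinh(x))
This is a 0/0 indeterminate form.

Apply L'Hôpital's rule: differentiate numerator and denominator separately.
  f(x) = tan(x)   ⇒   f'(x) = tan(x)^2 + 1
  g(x) = sinh(x)   ⇒   g'(x) = cosh(x)
  lim(x→0) f'(x)/g'(x) = lim(x→0) (tan(x)^2 + 1)/(cosh(x))
  = 1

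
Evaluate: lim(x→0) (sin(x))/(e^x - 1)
This is a 0/0 indeterminate form.

Apply L'Hôpital's rule: differentiate numerator and denominator separately.
  f(x) = sin(x)   ⇒   f'(x) = cos(x)
  g(x) = e^(x) - 1   ⇒   g'(x) = e^(x)
  lim(x→0) f'(x)/g'(x) = lim(x→0) (cos(x))/(e^(x))
  = 1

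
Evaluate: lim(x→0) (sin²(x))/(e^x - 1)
This is a 0/0 indeterminate form.

Apply L'Hôpital's rule: differentiate numerator and denominator separately.
  f(x) = sin(x)^2   ⇒   f'(x) = 2·sin(x)·cos(x)
  g(x) = e^(x) - 1   ⇒   g'(x) = e^(x)
  lim(x→0) f'(x)/g'(x) = lim(x→0) (2·sin(x)·cos(x))/(e^(x))
  = 0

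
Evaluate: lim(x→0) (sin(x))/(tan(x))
This is a 0/0 indeterminate form.

Apply L'Hôpital's rule: differentiate numerator and denominator separately.
  f(x) = sin(x)   ⇒   f'(x) = cos(x)
  g(x) = tan(x)   ⇒   g'(x) = tan(x)^2 + 1
  lim(x→0) f'(x)/g'(x) = lim(x→0) (cos(x))/(tan(x)^2 + 1)
  = 1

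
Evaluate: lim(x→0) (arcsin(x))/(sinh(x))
This is a 0/0 indeterminate form.

Apply L'Hôpital's rule: differentiate numerator and denominator separately.
  f(x) = asin(x)   ⇒   f'(x) = 1/sqrt(1 - x^2)
  g(x) = sinh(x)   ⇒   g'(x) = cosh(x)
  lim(x→0) f'(x)/g'(x) = lim(x→0) (1/sqrt(1 - x^2))/(cosh(x))
  = 1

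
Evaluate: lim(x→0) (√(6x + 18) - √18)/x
This is a standard limit.

Factor or rationalize the expression:
  lim(x→0) (√(6x + 18) - √18)/x = sqrt(2)/2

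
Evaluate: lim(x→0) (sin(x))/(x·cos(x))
This is a 0/0 indeterminate form.

Apply L'Hôpital's rule: differentiate numerator and denominator separately.
  f(x) = sin(x)   ⇒   f'(x) = cos(x)
  g(x) = x·cos(x)   ⇒   g'(x) = -x·sin(x) + cos(x)
  lim(x→0) f'(x)/g'(x) = lim(x→0) (cos(x))/(-x·sin(x) + cos(x))
  = 1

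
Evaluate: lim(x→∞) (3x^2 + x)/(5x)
This is an ∞/∞ indeterminate form.

Apply L'Hôpital's rule: differentiate numerator and denominator separately.
  f(x) = 3·x^2 + x   ⇒   f'(x) = 6·x + 1
  g(x) = 5·x   ⇒   g'(x) = 5
  lim(x→∞) f'(x)/g'(x) = lim(x→∞) (6·x + 1)/(5)
  = ∞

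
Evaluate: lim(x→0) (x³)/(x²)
This is a 0/0 indeterminate form.

Apply L'Hôpital's rule: differentiate numerator and denominator separately.
  f(x) = x^3   ⇒   f'(x) = 3·x^2
  g(x) = x^2   ⇒   g'(x) = 2·x
  lim(x→0) f'(x)/g'(x) = lim(x→0) (3·x^2)/(2·x)
  = 0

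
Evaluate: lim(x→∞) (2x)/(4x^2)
This is an ∞/∞ indeterminate form.

Apply L'Hôpital's rule: differentiate numerator and denominator separately.
  f(x) = 2·x   ⇒   f'(x) = 2
  g(x) = 4·x^2   ⇒   g'(x) = 8·x
  lim(x→∞) f'(x)/g'(x) = lim(x→∞) (2)/(8·x)
  = 0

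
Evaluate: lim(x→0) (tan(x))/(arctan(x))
This is a 0/0 indeterminate form.

Apply L'Hôpital's rule: differentiate numerator and denominator separately.
  f(x) = tan(x)   ⇒   f'(x) = tan(x)^2 + 1
  g(x) = atan(x)   ⇒   g'(x) = 1/(x^2 + 1)
  lim(x→0) f'(x)/g'(x) = lim(x→0) (tan(x)^2 + 1)/(1/(x^2 + 1))
  = 1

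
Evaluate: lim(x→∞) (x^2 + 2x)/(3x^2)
This is an ∞/∞ indeterminate form.

Apply L'Hôpital's rule: differentiate numerator and denominator separately.
  f(x) = x^2 + 2·x   ⇒   f'(x) = 2·x + 2
  g(x) = 3·x^2   ⇒   g'(x) = 6·x
  lim(x→∞) f'(x)/g'(x) = lim(x→∞) (2·x + 2)/(6·x)
  = 1/3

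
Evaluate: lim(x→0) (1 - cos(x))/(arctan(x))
This is a 0/0 indeterminate form.

Apply L'Hôpital's rule: differentiate numerator and denominator separately.
  f(x) = 1 - cos(x)   ⇒   f'(x) = sin(x)
  g(x) = atan(x)   ⇒   g'(x) = 1/(x^2 + 1)
  lim(x→0) f'(x)/g'(x) = lim(x→0) (sin(x))/(1/(x^2 + 1))
  = 0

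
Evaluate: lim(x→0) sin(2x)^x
This is an exponential indeterminate form.

For exponential indeterminate forms, take the natural log:
  Let L = lim(x→0) sin(2x)^x
  Then ln(L) = lim(x→0) [exponent × ln(base)]
  Evaluate using L'Hôpital or standard limits, then exponentiate.
  L = 1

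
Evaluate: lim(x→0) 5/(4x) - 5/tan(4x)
This is an ∞-∞ indeterminate form.

Combine fractions or rationalize to convert ∞-∞ to 0/0 form:
  lim(x→0) 5/(4x) - 5/tan(4x) = 0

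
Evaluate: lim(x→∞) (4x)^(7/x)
This is an exponential indeterminate form.

For exponential indeterminate forms, take the natural log:
  Let L = lim(x→∞) (4x)^(7/x)
  Then ln(L) = lim(x→∞) [exponent × ln(base)]
  Evaluate using L'Hôpital or standard limits, then exponentiate.
  L = 1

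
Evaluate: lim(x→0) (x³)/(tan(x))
This is a 0/0 indeterminate form.

Apply L'Hôpital's rule: differentiate numerator and denominator separately.
  f(x) = x^3   ⇒   f'(x) = 3·x^2
  g(x) = tan(x)   ⇒   g'(x) = tan(x)^2 + 1
  lim(x→0) f'(x)/g'(x) = lim(x→0) (3·x^2)/(tan(x)^2 + 1)
  = 0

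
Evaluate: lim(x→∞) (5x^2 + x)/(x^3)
This is an ∞/∞ indeterminate form.

Apply L'Hôpital's rule: differentiate numerator and denominator separately.
  f(x) = 5·x^2 + x   ⇒   f'(x) = 10·x + 1
  g(x) = x^3   ⇒   g'(x) = 3·x^2
  lim(x→∞) f'(x)/g'(x) = lim(x→∞) (10·x + 1)/(3·x^2)
  = 0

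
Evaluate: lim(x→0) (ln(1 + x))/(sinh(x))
This is a 0/0 indeterminate form.

Apply L'Hôpital's rule: differentiate numerator and denominator separately.
  f(x) = ln(x + 1)   ⇒   f'(x) = 1/(x + 1)
  g(x) = sinh(x)   ⇒   g'(x) = cosh(x)
  lim(x→0) f'(x)/g'(x) = lim(x→0) (1/(x + 1))/(cosh(x))
  = 1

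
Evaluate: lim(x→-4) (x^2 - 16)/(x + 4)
This is a standard limit.

Factor or rationalize the expression:
  lim(x→-4) (x^2 - 16)/(x + 4) = -8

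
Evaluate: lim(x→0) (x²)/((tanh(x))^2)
This is a 0/0 indeterminate form.

Apply L'Hôpital's rule: differentiate numerator and denominator separately.
  f(x) = x^2   ⇒   f'(x) = 2·x
  g(x) = tanh(x)^2   ⇒   g'(x) = (2 - 2·tanh(x)^2)·tanh(x)
  lim(x→0) f'(x)/g'(x) = lim(x→0) (2·x)/((2 - 2·tanh(x)^2)·tanh(x))
  = 1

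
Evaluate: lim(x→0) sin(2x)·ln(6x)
This is a 0·∞ indeterminate form.

Rewrite 0·∞ as a quotient (0/0 or ∞/∞ form), then apply L'Hôpital's rule:
  lim(x→0) sin(2x)·ln(6x) = 0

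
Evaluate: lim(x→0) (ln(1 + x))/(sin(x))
This is a 0/0 indeterminate form.

Apply L'Hôpital's rule: differentiate numerator and denominator separately.
  f(x) = ln(x + 1)   ⇒   f'(x) = 1/(x + 1)
  g(x) = sin(x)   ⇒   g'(x) = cos(x)
  lim(x→0) f'(x)/g'(x) = lim(x→0) (1/(x + 1))/(cos(x))
  = 1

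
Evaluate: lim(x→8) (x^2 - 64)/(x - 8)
This is a standard limit.

Factor or rationalize the expression:
  lim(x→8) (x^2 - 64)/(x - 8) = 16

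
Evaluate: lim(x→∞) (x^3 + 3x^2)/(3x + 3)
This is an ∞/∞ indeterminate form.

Apply L'Hôpital's rule: differentiate numerator and denominator separately.
  f(x) = x^3 + 3·x^2   ⇒   f'(x) = 3·x^2 + 6·x
  g(x) = 3·x + 3   ⇒   g'(x) = 3
  lim(x→∞) f'(x)/g'(x) = lim(x→∞) (3·x^2 + 6·x)/(3)
  = ∞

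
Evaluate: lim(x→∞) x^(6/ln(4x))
This is an exponential indeterminate form.

For exponential indeterminate forms, take the natural log:
  Let L = lim(x→∞) x^(6/ln(4x))
  Then ln(L) = lim(x→∞) [exponent × ln(base)]
  Evaluate using L'Hôpital or standard limits, then exponentiate.
  L = e^(6)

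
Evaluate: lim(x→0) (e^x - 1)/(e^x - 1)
This is a 0/0 indeterminate form.

Apply L'Hôpital's rule: differentiate numerator and denominator separately.
  f(x) = e^(x) - 1   ⇒   f'(x) = e^(x)
  g(x) = e^(x) - 1   ⇒   g'(x) = e^(x)
  lim(x→0) f'(x)/g'(x) = lim(x→0) (e^(x))/(e^(x))
  = 1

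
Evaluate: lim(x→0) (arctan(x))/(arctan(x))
This is a 0/0 indeterminate form.

Apply L'Hôpital's rule: differentiate numerator and denominator separately.
  f(x) = atan(x)   ⇒   f'(x) = 1/(x^2 + 1)
  g(x) = atan(x)   ⇒   g'(x) = 1/(x^2 + 1)
  lim(x→0) f'(x)/g'(x) = lim(x→0) (1/(x^2 + 1))/(1/(x^2 + 1))
  = 1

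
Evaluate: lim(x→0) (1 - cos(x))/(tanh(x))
This is a 0/0 indeterminate form.

Apply L'Hôpital's rule: differentiate numerator and denominator separately.
  f(x) = 1 - cos(x)   ⇒   f'(x) = sin(x)
  g(x) = tanh(x)   ⇒   g'(x) = 1 - tanh(x)^2
  lim(x→0) f'(x)/g'(x) = lim(x→0) (sin(x))/(1 - tanh(x)^2)
  = 0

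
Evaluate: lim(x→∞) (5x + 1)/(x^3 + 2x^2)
This is an ∞/∞ indeterminate form.

Apply L'Hôpital's rule: differentiate numerator and denominator separately.
  f(x) = 5·x + 1   ⇒   f'(x) = 5
  g(x) = x^3 + 2·x^2   ⇒   g'(x) = 3·x^2 + 4·x
  lim(x→∞) f'(x)/g'(x) = lim(x→∞) (5)/(3·x^2 + 4·x)
  = 0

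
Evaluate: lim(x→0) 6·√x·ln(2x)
This is a 0·∞ indeterminate form.

Rewrite 0·∞ as a quotient (0/0 or ∞/∞ form), then apply L'Hôpital's rule:
  lim(x→0) 6·√x·ln(2x) = 0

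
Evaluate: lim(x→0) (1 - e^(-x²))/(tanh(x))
This is a 0/0 indeterminate form.

Apply L'Hôpital's rule: differentiate numerator and denominator separately.
  f(x) = 1 - e^(-x^2)   ⇒   f'(x) = 2·x·e^(-x^2)
  g(x) = tanh(x)   ⇒   g'(x) = 1 - tanh(x)^2
  lim(x→0) f'(x)/g'(x) = lim(x→0) (2·x·e^(-x^2))/(1 - tanh(x)^2)
  = 0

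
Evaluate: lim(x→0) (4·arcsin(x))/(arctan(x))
This is a 0/0 indeterminate form.

Apply L'Hôpital's rule: differentiate numerator and denominator separately.
  f(x) = 4·asin(x)   ⇒   f'(x) = 4/sqrt(1 - x^2)
  g(x) = atan(x)   ⇒   g'(x) = 1/(x^2 + 1)
  lim(x→0) f'(x)/g'(x) = lim(x→0) (4/sqrt(1 - x^2))/(1/(x^2 + 1))
  = 4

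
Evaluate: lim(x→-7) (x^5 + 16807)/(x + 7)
This is a standard limit.

Factor or rationalize the expression:
  lim(x→-7) (x^5 + 16807)/(x + 7) = 12005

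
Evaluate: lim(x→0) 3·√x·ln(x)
This is a 0·∞ indeterminate form.

Rewrite 0·∞ as a quotient (0/0 or ∞/∞ form), then apply L'Hôpital's rule:
  lim(x→0) 3·√x·ln(x) = 0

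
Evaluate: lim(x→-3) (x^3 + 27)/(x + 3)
This is a standard limit.

Factor or rationalize the expression:
  lim(x→-3) (x^3 + 27)/(x + 3) = 27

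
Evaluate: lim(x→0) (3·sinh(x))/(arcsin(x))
This is a 0/0 indeterminate form.

Apply L'Hôpital's rule: differentiate numerator and denominator separately.
  f(x) = 3·sinh(x)   ⇒   f'(x) = 3·cosh(x)
  g(x) = asin(x)   ⇒   g'(x) = 1/sqrt(1 - x^2)
  lim(x→0) f'(x)/g'(x) = lim(x→0) (3·cosh(x))/(1/sqrt(1 - x^2))
  = 3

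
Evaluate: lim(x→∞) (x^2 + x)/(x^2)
This is an ∞/∞ indeterminate form.

Apply L'Hôpital's rule: differentiate numerator and denominator separately.
  f(x) = x^2 + x   ⇒   f'(x) = 2·x + 1
  g(x) = x^2   ⇒   g'(x) = 2·x
  lim(x→∞) f'(x)/g'(x) = lim(x→∞) (2·x + 1)/(2·x)
  = 1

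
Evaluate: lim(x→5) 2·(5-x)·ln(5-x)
This is a 0·∞ indeterminate form.

Rewrite 0·∞ as a quotient (0/0 or ∞/∞ form), then apply L'Hôpital's rule:
  lim(x→5) 2·(5-x)·ln(5-x) = 0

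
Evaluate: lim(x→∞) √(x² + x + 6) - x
This is an ∞-∞ indeterminate form.

Combine fractions or rationalize to convert ∞-∞ to 0/0 form:
  lim(x→∞) √(x² + x + 6) - x = 1/2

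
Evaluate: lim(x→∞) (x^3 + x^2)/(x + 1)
This is an ∞/∞ indeterminate form.

Apply L'Hôpital's rule: differentiate numerator and denominator separately.
  f(x) = x^3 + x^2   ⇒   f'(x) = 3·x^2 + 2·x
  g(x) = x + 1   ⇒   g'(x) = 1
  lim(x→∞) f'(x)/g'(x) = lim(x→∞) (3·x^2 + 2·x)/(1)
  = ∞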